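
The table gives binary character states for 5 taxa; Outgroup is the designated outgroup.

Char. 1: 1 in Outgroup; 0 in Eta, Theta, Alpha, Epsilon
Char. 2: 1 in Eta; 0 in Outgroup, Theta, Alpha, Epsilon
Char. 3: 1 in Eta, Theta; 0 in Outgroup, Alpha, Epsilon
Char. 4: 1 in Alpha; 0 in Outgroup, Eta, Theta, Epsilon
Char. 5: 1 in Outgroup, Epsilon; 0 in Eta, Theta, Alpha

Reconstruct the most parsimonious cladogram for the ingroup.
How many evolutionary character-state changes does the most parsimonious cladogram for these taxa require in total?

Character polarity is set by the outgroup: the derived state is whichever differs from the outgroup's state, so for Char. 1, Char. 5 the derived state is '0', and for the remaining characters it is '1'.
Char. 1 (derived state '0') is shared by all ingroup taxa — unites the whole ingroup.
Char. 2: derived state '1' in Eta only — an autapomorphy, so it tells us nothing about relationships among taxa.
Only Eta and Theta show the derived state '1' for Char. 3, supporting them as a clade.
Char. 4: derived state '1' in Alpha only — an autapomorphy, so it tells us nothing about relationships among taxa.
Char. 5: derived state '0' in Alpha, Eta, and Theta only — synapomorphy for {Alpha, Eta, Theta}.
Most parsimonious ingroup topology: (((Eta,Theta),Alpha),Epsilon).
Changes per character on this tree: Char. 1: 1; Char. 2: 1; Char. 3: 1; Char. 4: 1; Char. 5: 1.
Total = 5.

5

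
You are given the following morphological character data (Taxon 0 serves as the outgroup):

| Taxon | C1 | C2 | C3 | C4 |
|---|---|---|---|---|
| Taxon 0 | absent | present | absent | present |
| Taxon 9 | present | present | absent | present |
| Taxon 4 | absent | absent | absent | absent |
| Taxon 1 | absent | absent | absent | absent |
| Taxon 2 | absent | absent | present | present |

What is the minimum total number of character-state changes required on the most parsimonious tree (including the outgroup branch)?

Character polarity is set by the outgroup: the derived state is whichever differs from the outgroup's state, so for C2, C4 the derived state is 'absent', and for the remaining characters it is 'present'.
C1 (derived state 'present') is unique to Taxon 9 (autapomorphy; uninformative for grouping).
Only Taxon 1, Taxon 2, and Taxon 4 show the derived state 'absent' for C2, supporting them as a clade.
C3 (derived state 'present') is unique to Taxon 2 (autapomorphy; uninformative for grouping).
C4: derived state 'absent' in Taxon 1 and Taxon 4 only — synapomorphy for {Taxon 1, Taxon 4}.
Most parsimonious ingroup topology: (Taxon 9,((Taxon 4,Taxon 1),Taxon 2)).
Changes per character on this tree: C1: 1; C2: 1; C3: 1; C4: 1.
Total = 4.

4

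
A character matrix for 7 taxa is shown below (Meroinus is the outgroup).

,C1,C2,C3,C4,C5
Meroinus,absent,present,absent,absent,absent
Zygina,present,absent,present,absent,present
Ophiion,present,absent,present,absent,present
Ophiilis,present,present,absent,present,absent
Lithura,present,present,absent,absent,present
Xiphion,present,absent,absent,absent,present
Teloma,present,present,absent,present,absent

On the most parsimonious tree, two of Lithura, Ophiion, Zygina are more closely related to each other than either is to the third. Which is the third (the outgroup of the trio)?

Character polarity is set by the outgroup: the derived state is whichever differs from the outgroup's state, so for C2 the derived state is 'absent', and for the remaining characters it is 'present'.
All ingroup taxa share the derived state 'present' for C1; it defines the ingroup but does not resolve relationships within it.
Only Ophiion, Xiphion, and Zygina show the derived state 'absent' for C2, supporting them as a clade.
C3 (derived state 'present') is shared by Ophiion and Zygina — a synapomorphy uniting that clade.
Only Ophiilis and Teloma show the derived state 'present' for C4, supporting them as a clade.
Only Lithura, Ophiion, Xiphion, and Zygina show the derived state 'present' for C5, supporting them as a clade.
Most parsimonious ingroup topology: ((((Zygina,Ophiion),Xiphion),Lithura),(Ophiilis,Teloma)).
Ophiion and Zygina share a more recent common ancestor with each other than either does with Lithura, so Lithura is the least closely related of the three.

Lithura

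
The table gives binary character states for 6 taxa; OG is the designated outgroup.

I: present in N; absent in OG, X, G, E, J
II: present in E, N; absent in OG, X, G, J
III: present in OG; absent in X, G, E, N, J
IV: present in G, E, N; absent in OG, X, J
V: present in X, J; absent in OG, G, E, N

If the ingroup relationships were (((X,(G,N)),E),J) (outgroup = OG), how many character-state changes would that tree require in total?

Map each character onto (((X,(G,N)),E),J) (rooted by OG) and count the minimum state changes it requires (Fitch parsimony):
I: 1; II: 2; III: 1; IV: 2; V: 2.
Total tree length = 8.

8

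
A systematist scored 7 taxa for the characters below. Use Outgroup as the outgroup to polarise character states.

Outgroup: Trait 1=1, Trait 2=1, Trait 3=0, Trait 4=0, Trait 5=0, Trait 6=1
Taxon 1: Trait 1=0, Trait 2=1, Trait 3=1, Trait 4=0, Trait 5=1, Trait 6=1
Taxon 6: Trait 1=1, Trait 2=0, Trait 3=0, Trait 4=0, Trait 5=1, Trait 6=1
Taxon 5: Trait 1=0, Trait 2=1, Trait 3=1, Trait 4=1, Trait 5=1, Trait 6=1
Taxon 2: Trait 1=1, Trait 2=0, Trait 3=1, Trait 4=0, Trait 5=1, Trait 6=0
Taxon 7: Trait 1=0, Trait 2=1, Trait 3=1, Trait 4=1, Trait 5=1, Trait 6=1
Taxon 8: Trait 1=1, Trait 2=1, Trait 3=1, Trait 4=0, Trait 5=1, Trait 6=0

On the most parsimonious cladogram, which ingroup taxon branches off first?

Character polarity is set by the outgroup: the derived state is whichever differs from the outgroup's state, so for Trait 1, Trait 2, Trait 6 the derived state is '0', and for the remaining characters it is '1'.
Only Taxon 1, Taxon 5, and Taxon 7 show the derived state '0' for Trait 1, supporting them as a clade.
Trait 2 (state '0') occurs in Taxon 2 and Taxon 6 but conflicts with the nesting implied by the other characters — most parsimoniously interpreted as homoplasy.
Only Taxon 1, Taxon 2, Taxon 5, Taxon 7, and Taxon 8 show the derived state '1' for Trait 3, supporting them as a clade.
Only Taxon 5 and Taxon 7 show the derived state '1' for Trait 4, supporting them as a clade.
All ingroup taxa share the derived state '1' for Trait 5; it defines the ingroup but does not resolve relationships within it.
Trait 6 (derived state '0') is shared by Taxon 2 and Taxon 8 — a synapomorphy uniting that clade.
Most parsimonious ingroup topology: (((Taxon 1,(Taxon 5,Taxon 7)),(Taxon 2,Taxon 8)),Taxon 6).
Taxon 6 is sister to the clade containing all other ingroup taxa, so it is the earliest-diverging (most basal) ingroup lineage.

Taxon 6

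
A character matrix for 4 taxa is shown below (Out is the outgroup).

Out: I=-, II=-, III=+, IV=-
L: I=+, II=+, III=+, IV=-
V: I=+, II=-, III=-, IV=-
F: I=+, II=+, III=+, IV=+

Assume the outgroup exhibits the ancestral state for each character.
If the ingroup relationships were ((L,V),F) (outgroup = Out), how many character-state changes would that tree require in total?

5

Map each character onto ((L,V),F) (rooted by Out) and count the minimum state changes it requires (Fitch parsimony):
I: 1; II: 2; III: 1; IV: 1.
Total tree length = 5.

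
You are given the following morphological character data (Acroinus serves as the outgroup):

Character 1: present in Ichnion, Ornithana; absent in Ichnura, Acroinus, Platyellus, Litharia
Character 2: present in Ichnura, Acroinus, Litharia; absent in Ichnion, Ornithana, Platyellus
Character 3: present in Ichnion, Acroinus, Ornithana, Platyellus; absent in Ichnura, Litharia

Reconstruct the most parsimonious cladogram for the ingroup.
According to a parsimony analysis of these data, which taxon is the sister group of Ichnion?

Ornithana

Character polarity is set by the outgroup: the derived state is whichever differs from the outgroup's state, so for Character 2, Character 3 the derived state is 'absent', and for the remaining characters it is 'present'.
Character 1 (derived state 'present') is shared by Ichnion and Ornithana — a synapomorphy uniting that clade.
Character 2 (derived state 'absent') is shared by Ichnion, Ornithana, and Platyellus — a synapomorphy uniting that clade.
Only Ichnura and Litharia show the derived state 'absent' for Character 3, supporting them as a clade.
Most parsimonious ingroup topology: ((Ichnura,Litharia),(Platyellus,(Ichnion,Ornithana))).
Ichnion and Ornithana form a cherry on this tree, so they are sister taxa.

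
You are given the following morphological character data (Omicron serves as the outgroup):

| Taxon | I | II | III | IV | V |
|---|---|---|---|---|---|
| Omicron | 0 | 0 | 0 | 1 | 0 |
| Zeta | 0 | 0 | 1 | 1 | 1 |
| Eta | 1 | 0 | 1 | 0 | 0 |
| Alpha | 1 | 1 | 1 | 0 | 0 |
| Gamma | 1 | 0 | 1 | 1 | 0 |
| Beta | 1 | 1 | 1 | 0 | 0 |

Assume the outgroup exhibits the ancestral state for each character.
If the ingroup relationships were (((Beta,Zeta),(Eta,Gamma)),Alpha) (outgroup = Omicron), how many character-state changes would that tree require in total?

9

Map each character onto (((Beta,Zeta),(Eta,Gamma)),Alpha) (rooted by Omicron) and count the minimum state changes it requires (Fitch parsimony):
I: 2; II: 2; III: 1; IV: 3; V: 1.
Total tree length = 9.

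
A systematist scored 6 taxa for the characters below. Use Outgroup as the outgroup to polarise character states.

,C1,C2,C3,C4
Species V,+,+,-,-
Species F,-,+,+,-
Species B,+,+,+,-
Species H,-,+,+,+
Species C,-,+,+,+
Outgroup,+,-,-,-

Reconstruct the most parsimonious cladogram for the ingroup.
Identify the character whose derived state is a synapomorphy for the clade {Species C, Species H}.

C4

Character polarity is set by the outgroup: the derived state is whichever differs from the outgroup's state, so for C1 the derived state is '-', and for the remaining characters it is '+'.
C1 (derived state '-') is shared by Species C, Species F, and Species H — a synapomorphy uniting that clade.
All ingroup taxa share the derived state '+' for C2; it defines the ingroup but does not resolve relationships within it.
C3: derived state '+' in Species B, Species C, Species F, and Species H only — synapomorphy for {Species B, Species C, Species F, Species H}.
C4 (derived state '+') is shared by Species C and Species H — a synapomorphy uniting that clade.
Most parsimonious ingroup topology: (Species V,(((Species C,Species H),Species F),Species B)).
The clade {Species C, Species H} is supported by C4: its derived state '+' occurs in exactly those taxa and in no other taxon (including the outgroup).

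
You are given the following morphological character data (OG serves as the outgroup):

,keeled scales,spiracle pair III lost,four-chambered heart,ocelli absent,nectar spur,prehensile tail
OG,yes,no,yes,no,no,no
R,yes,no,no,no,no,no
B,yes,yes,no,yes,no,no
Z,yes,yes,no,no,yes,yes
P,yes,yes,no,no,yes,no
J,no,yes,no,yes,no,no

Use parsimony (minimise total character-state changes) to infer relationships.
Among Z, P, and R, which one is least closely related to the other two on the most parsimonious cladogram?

Character polarity is set by the outgroup: the derived state is whichever differs from the outgroup's state, so for keeled scales, four-chambered heart the derived state is 'no', and for the remaining characters it is 'yes'.
keeled scales: derived state 'no' in J only — an autapomorphy, so it tells us nothing about relationships among taxa.
spiracle pair III lost (derived state 'yes') is shared by B, J, P, and Z — a synapomorphy uniting that clade.
four-chambered heart (derived state 'no') is shared by all ingroup taxa — unites the whole ingroup.
ocelli absent: derived state 'yes' in B and J only — synapomorphy for {B, J}.
nectar spur: derived state 'yes' in P and Z only — synapomorphy for {P, Z}.
prehensile tail: derived state 'yes' in Z only — an autapomorphy, so it tells us nothing about relationships among taxa.
Most parsimonious ingroup topology: (R,((B,J),(Z,P))).
P and Z share a more recent common ancestor with each other than either does with R, so R is the least closely related of the three.

R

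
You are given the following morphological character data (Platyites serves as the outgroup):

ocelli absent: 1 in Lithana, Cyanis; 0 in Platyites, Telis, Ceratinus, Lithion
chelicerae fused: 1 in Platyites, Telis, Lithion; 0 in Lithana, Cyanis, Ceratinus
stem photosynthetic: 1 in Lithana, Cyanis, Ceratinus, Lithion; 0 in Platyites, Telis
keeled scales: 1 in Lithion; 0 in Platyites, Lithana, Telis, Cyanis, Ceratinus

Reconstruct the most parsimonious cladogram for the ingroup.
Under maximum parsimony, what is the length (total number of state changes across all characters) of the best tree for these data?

Character polarity is set by the outgroup: the derived state is whichever differs from the outgroup's state, so for chelicerae fused the derived state is '0', and for the remaining characters it is '1'.
ocelli absent: derived state '1' in Cyanis and Lithana only — synapomorphy for {Cyanis, Lithana}.
chelicerae fused (derived state '0') is shared by Ceratinus, Cyanis, and Lithana — a synapomorphy uniting that clade.
stem photosynthetic: derived state '1' in Ceratinus, Cyanis, Lithana, and Lithion only — synapomorphy for {Ceratinus, Cyanis, Lithana, Lithion}.
keeled scales (derived state '1') is unique to Lithion (autapomorphy; uninformative for grouping).
Most parsimonious ingroup topology: ((((Lithana,Cyanis),Ceratinus),Lithion),Telis).
Changes per character on this tree: ocelli absent: 1; chelicerae fused: 1; stem photosynthetic: 1; keeled scales: 1.
Total = 4.

4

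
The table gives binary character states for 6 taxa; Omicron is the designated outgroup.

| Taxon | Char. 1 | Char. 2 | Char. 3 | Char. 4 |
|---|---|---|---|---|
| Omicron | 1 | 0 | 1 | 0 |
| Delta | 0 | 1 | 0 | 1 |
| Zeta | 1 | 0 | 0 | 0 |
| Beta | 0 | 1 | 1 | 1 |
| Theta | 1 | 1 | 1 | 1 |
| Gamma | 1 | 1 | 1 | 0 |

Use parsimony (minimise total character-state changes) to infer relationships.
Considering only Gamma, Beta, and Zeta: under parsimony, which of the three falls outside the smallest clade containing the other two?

Zeta

Character polarity is set by the outgroup: the derived state is whichever differs from the outgroup's state, so for Char. 1, Char. 3 the derived state is '0', and for the remaining characters it is '1'.
Char. 1 (derived state '0') is shared by Beta and Delta — a synapomorphy uniting that clade.
Only Beta, Delta, Gamma, and Theta show the derived state '1' for Char. 2, supporting them as a clade.
Char. 3 (state '0') occurs in Delta and Zeta but conflicts with the nesting implied by the other characters — most parsimoniously interpreted as homoplasy.
Only Beta, Delta, and Theta show the derived state '1' for Char. 4, supporting them as a clade.
Most parsimonious ingroup topology: ((((Delta,Beta),Theta),Gamma),Zeta).
Beta and Gamma share a more recent common ancestor with each other than either does with Zeta, so Zeta is the least closely related of the three.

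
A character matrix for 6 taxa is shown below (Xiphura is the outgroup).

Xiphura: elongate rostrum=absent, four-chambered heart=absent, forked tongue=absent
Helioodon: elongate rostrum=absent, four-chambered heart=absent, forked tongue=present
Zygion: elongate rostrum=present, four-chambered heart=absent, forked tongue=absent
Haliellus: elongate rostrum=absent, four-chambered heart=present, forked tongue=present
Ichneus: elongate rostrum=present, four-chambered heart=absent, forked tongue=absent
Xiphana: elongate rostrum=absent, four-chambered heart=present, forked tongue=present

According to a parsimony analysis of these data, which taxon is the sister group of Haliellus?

The outgroup has state 'absent' for every character, so 'present' is the derived state throughout.
Only Ichneus and Zygion show the derived state 'present' for elongate rostrum, supporting them as a clade.
four-chambered heart: derived state 'present' in Haliellus and Xiphana only — synapomorphy for {Haliellus, Xiphana}.
forked tongue (derived state 'present') is shared by Haliellus, Helioodon, and Xiphana — a synapomorphy uniting that clade.
Most parsimonious ingroup topology: ((Helioodon,(Haliellus,Xiphana)),(Zygion,Ichneus)).
Haliellus and Xiphana form a cherry on this tree, so they are sister taxa.

Xiphana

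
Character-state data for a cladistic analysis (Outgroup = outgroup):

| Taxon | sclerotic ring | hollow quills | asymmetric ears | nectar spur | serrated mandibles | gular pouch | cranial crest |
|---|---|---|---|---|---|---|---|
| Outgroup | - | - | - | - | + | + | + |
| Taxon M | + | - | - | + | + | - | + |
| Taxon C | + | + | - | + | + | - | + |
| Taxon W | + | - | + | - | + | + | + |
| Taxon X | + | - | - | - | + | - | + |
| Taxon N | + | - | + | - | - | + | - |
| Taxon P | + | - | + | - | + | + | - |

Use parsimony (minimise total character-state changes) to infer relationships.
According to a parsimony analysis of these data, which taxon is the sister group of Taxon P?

Taxon N

Character polarity is set by the outgroup: the derived state is whichever differs from the outgroup's state, so for serrated mandibles, gular pouch, cranial crest the derived state is '-', and for the remaining characters it is '+'.
sclerotic ring (derived state '+') is shared by all ingroup taxa — unites the whole ingroup.
hollow quills (derived state '+') is unique to Taxon C (autapomorphy; uninformative for grouping).
asymmetric ears (derived state '+') is shared by Taxon N, Taxon P, and Taxon W — a synapomorphy uniting that clade.
Only Taxon C and Taxon M show the derived state '+' for nectar spur, supporting them as a clade.
serrated mandibles: derived state '-' in Taxon N only — an autapomorphy, so it tells us nothing about relationships among taxa.
Only Taxon C, Taxon M, and Taxon X show the derived state '-' for gular pouch, supporting them as a clade.
cranial crest (derived state '-') is shared by Taxon N and Taxon P — a synapomorphy uniting that clade.
Most parsimonious ingroup topology: (((Taxon M,Taxon C),Taxon X),(Taxon W,(Taxon N,Taxon P))).
Taxon P and Taxon N form a cherry on this tree, so they are sister taxa.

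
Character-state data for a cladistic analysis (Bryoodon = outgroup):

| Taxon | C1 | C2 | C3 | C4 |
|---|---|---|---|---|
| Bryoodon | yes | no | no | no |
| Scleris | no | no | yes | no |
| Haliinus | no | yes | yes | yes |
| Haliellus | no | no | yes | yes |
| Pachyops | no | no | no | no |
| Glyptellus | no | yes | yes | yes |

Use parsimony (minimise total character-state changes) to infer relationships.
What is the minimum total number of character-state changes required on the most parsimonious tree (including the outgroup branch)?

4

Character polarity is set by the outgroup: the derived state is whichever differs from the outgroup's state, so for C1 the derived state is 'no', and for the remaining characters it is 'yes'.
C1 (derived state 'no') is shared by all ingroup taxa — unites the whole ingroup.
C2 (derived state 'yes') is shared by Glyptellus and Haliinus — a synapomorphy uniting that clade.
Only Glyptellus, Haliellus, Haliinus, and Scleris show the derived state 'yes' for C3, supporting them as a clade.
C4: derived state 'yes' in Glyptellus, Haliellus, and Haliinus only — synapomorphy for {Glyptellus, Haliellus, Haliinus}.
Most parsimonious ingroup topology: ((Scleris,((Haliinus,Glyptellus),Haliellus)),Pachyops).
Changes per character on this tree: C1: 1; C2: 1; C3: 1; C4: 1.
Total = 4.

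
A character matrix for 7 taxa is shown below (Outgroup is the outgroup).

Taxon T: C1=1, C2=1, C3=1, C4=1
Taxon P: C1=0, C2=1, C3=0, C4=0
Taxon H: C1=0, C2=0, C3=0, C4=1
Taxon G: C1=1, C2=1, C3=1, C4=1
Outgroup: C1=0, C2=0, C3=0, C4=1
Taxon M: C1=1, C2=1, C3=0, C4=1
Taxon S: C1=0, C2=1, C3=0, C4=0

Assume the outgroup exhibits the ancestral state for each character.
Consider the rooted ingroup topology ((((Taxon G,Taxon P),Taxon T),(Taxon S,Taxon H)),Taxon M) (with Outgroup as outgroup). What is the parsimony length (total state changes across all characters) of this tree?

9

Map each character onto ((((Taxon G,Taxon P),Taxon T),(Taxon S,Taxon H)),Taxon M) (rooted by Outgroup) and count the minimum state changes it requires (Fitch parsimony):
C1: 3; C2: 2; C3: 2; C4: 2.
Total tree length = 9.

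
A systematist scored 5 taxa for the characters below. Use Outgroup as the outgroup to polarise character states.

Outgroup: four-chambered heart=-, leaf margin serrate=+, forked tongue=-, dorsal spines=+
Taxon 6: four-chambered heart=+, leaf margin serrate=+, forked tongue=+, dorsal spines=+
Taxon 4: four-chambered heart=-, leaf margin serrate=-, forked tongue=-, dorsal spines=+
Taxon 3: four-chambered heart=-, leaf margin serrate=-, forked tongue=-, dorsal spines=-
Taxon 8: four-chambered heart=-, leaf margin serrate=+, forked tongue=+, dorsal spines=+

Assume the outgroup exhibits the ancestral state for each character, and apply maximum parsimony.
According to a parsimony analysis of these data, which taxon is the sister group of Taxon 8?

Character polarity is set by the outgroup: the derived state is whichever differs from the outgroup's state, so for leaf margin serrate, dorsal spines the derived state is '-', and for the remaining characters it is '+'.
four-chambered heart (derived state '+') is unique to Taxon 6 (autapomorphy; uninformative for grouping).
leaf margin serrate (derived state '-') is shared by Taxon 3 and Taxon 4 — a synapomorphy uniting that clade.
forked tongue: derived state '+' in Taxon 6 and Taxon 8 only — synapomorphy for {Taxon 6, Taxon 8}.
dorsal spines: derived state '-' in Taxon 3 only — an autapomorphy, so it tells us nothing about relationships among taxa.
Most parsimonious ingroup topology: ((Taxon 6,Taxon 8),(Taxon 4,Taxon 3)).
Taxon 8 and Taxon 6 form a cherry on this tree, so they are sister taxa.

Taxon 6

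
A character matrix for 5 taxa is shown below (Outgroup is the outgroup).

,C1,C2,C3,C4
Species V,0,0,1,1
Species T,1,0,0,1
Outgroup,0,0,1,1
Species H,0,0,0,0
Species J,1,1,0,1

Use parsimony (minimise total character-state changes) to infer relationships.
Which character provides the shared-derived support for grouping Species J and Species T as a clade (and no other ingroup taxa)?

Character polarity is set by the outgroup: the derived state is whichever differs from the outgroup's state, so for C3, C4 the derived state is '0', and for the remaining characters it is '1'.
Only Species J and Species T show the derived state '1' for C1, supporting them as a clade.
C2: derived state '1' in Species J only — an autapomorphy, so it tells us nothing about relationships among taxa.
C3 (derived state '0') is shared by Species H, Species J, and Species T — a synapomorphy uniting that clade.
C4: derived state '0' in Species H only — an autapomorphy, so it tells us nothing about relationships among taxa.
Most parsimonious ingroup topology: (((Species J,Species T),Species H),Species V).
The clade {Species J, Species T} is supported by C1: its derived state '1' occurs in exactly those taxa and in no other taxon (including the outgroup).

C1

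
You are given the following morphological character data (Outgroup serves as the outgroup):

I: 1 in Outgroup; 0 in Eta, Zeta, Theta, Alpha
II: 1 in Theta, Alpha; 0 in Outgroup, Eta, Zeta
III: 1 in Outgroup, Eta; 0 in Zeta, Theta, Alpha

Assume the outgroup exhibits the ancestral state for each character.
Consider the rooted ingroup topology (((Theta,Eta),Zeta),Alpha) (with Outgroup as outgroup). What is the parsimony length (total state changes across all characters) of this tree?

5

Map each character onto (((Theta,Eta),Zeta),Alpha) (rooted by Outgroup) and count the minimum state changes it requires (Fitch parsimony):
I: 1; II: 2; III: 2.
Total tree length = 5.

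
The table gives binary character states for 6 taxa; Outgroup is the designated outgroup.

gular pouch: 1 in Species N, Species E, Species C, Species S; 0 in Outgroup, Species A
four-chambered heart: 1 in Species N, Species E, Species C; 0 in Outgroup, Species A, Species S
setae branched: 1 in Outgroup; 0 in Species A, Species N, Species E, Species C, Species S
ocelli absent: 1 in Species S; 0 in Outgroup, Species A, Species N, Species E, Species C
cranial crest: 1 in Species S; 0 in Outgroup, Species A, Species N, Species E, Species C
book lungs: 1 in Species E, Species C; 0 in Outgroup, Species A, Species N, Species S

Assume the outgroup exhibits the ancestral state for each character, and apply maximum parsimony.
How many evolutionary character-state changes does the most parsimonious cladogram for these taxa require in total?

6

Character polarity is set by the outgroup: the derived state is whichever differs from the outgroup's state, so for setae branched the derived state is '0', and for the remaining characters it is '1'.
gular pouch (derived state '1') is shared by Species C, Species E, Species N, and Species S — a synapomorphy uniting that clade.
Only Species C, Species E, and Species N show the derived state '1' for four-chambered heart, supporting them as a clade.
setae branched (derived state '0') is shared by all ingroup taxa — unites the whole ingroup.
ocelli absent (derived state '1') is unique to Species S (autapomorphy; uninformative for grouping).
cranial crest: derived state '1' in Species S only — an autapomorphy, so it tells us nothing about relationships among taxa.
book lungs (derived state '1') is shared by Species C and Species E — a synapomorphy uniting that clade.
Most parsimonious ingroup topology: ((Species S,((Species E,Species C),Species N)),Species A).
Changes per character on this tree: gular pouch: 1; four-chambered heart: 1; setae branched: 1; ocelli absent: 1; cranial crest: 1; book lungs: 1.
Total = 6.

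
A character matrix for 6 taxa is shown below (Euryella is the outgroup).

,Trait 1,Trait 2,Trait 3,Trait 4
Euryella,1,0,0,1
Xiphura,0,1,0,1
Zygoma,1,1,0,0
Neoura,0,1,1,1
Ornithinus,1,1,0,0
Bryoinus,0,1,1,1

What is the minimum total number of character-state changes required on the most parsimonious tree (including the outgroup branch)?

Character polarity is set by the outgroup: the derived state is whichever differs from the outgroup's state, so for Trait 1, Trait 4 the derived state is '0', and for the remaining characters it is '1'.
Trait 1 (derived state '0') is shared by Bryoinus, Neoura, and Xiphura — a synapomorphy uniting that clade.
All ingroup taxa share the derived state '1' for Trait 2; it defines the ingroup but does not resolve relationships within it.
Trait 3 (derived state '1') is shared by Bryoinus and Neoura — a synapomorphy uniting that clade.
Only Ornithinus and Zygoma show the derived state '0' for Trait 4, supporting them as a clade.
Most parsimonious ingroup topology: ((Xiphura,(Neoura,Bryoinus)),(Zygoma,Ornithinus)).
Changes per character on this tree: Trait 1: 1; Trait 2: 1; Trait 3: 1; Trait 4: 1.
Total = 4.

4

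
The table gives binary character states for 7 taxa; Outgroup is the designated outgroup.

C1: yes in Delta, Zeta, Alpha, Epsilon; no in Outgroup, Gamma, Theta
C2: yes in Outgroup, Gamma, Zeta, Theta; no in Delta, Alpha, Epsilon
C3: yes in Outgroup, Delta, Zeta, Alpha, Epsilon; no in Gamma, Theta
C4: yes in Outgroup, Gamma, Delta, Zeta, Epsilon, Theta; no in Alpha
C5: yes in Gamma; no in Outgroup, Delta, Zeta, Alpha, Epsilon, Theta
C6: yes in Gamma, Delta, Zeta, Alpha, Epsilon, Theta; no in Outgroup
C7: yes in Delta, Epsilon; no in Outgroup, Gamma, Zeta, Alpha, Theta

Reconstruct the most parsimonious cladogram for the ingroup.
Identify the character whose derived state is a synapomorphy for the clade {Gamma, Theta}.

Character polarity is set by the outgroup: the derived state is whichever differs from the outgroup's state, so for C2, C3, C4 the derived state is 'no', and for the remaining characters it is 'yes'.
Only Alpha, Delta, Epsilon, and Zeta show the derived state 'yes' for C1, supporting them as a clade.
C2: derived state 'no' in Alpha, Delta, and Epsilon only — synapomorphy for {Alpha, Delta, Epsilon}.
C3 (derived state 'no') is shared by Gamma and Theta — a synapomorphy uniting that clade.
C4 (derived state 'no') is unique to Alpha (autapomorphy; uninformative for grouping).
C5 (derived state 'yes') is unique to Gamma (autapomorphy; uninformative for grouping).
C6 (derived state 'yes') is shared by all ingroup taxa — unites the whole ingroup.
Only Delta and Epsilon show the derived state 'yes' for C7, supporting them as a clade.
Most parsimonious ingroup topology: ((Gamma,Theta),(((Delta,Epsilon),Alpha),Zeta)).
The clade {Gamma, Theta} is supported by C3: its derived state 'no' occurs in exactly those taxa and in no other taxon (including the outgroup).

C3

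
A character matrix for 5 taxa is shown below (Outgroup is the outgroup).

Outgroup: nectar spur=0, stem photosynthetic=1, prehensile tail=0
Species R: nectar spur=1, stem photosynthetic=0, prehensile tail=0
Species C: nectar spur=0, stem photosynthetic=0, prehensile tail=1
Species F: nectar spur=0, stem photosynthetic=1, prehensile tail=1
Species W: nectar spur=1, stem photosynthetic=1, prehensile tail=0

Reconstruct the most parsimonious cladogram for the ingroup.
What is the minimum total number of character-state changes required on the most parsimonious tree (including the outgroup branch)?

4

Character polarity is set by the outgroup: the derived state is whichever differs from the outgroup's state, so for stem photosynthetic the derived state is '0', and for the remaining characters it is '1'.
Only Species R and Species W show the derived state '1' for nectar spur, supporting them as a clade.
stem photosynthetic (state '0') occurs in Species C and Species R but conflicts with the nesting implied by the other characters — most parsimoniously interpreted as homoplasy.
prehensile tail (derived state '1') is shared by Species C and Species F — a synapomorphy uniting that clade.
Most parsimonious ingroup topology: ((Species R,Species W),(Species C,Species F)).
Changes per character on this tree: nectar spur: 1; stem photosynthetic: 2; prehensile tail: 1.
Total = 4.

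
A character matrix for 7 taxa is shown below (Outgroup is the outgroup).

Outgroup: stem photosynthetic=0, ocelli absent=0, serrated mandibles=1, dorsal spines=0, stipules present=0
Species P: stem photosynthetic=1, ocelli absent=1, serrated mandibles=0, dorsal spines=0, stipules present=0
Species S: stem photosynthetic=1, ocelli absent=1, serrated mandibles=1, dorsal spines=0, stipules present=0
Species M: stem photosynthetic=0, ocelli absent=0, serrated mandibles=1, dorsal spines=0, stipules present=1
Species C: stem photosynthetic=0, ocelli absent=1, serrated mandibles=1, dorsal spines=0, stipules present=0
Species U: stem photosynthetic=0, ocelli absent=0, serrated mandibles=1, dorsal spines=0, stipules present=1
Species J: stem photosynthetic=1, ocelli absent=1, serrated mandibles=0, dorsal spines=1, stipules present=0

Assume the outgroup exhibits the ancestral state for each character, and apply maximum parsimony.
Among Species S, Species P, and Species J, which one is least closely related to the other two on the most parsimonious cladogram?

Character polarity is set by the outgroup: the derived state is whichever differs from the outgroup's state, so for serrated mandibles the derived state is '0', and for the remaining characters it is '1'.
stem photosynthetic (derived state '1') is shared by Species J, Species P, and Species S — a synapomorphy uniting that clade.
ocelli absent: derived state '1' in Species C, Species J, Species P, and Species S only — synapomorphy for {Species C, Species J, Species P, Species S}.
Only Species J and Species P show the derived state '0' for serrated mandibles, supporting them as a clade.
dorsal spines (derived state '1') is unique to Species J (autapomorphy; uninformative for grouping).
Only Species M and Species U show the derived state '1' for stipules present, supporting them as a clade.
Most parsimonious ingroup topology: ((((Species P,Species J),Species S),Species C),(Species M,Species U)).
Species P and Species J share a more recent common ancestor with each other than either does with Species S, so Species S is the least closely related of the three.

Species S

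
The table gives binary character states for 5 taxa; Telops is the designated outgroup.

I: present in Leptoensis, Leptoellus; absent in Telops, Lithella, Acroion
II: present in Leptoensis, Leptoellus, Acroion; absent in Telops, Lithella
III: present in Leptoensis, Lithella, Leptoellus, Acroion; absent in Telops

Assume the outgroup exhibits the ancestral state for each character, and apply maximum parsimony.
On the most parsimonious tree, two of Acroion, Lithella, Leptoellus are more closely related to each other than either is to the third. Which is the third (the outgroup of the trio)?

Lithella

The outgroup has state 'absent' for every character, so 'present' is the derived state throughout.
I: derived state 'present' in Leptoellus and Leptoensis only — synapomorphy for {Leptoellus, Leptoensis}.
Only Acroion, Leptoellus, and Leptoensis show the derived state 'present' for II, supporting them as a clade.
III (derived state 'present') is shared by all ingroup taxa — unites the whole ingroup.
Most parsimonious ingroup topology: (((Leptoensis,Leptoellus),Acroion),Lithella).
Acroion and Leptoellus share a more recent common ancestor with each other than either does with Lithella, so Lithella is the least closely related of the three.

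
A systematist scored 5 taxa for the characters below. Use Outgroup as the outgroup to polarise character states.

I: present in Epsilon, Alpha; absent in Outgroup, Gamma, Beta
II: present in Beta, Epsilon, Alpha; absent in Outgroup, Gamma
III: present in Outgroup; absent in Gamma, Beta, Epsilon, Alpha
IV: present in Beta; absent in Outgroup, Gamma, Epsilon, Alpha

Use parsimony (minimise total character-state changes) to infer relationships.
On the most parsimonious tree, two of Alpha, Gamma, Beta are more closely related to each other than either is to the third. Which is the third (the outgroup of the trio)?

Character polarity is set by the outgroup: the derived state is whichever differs from the outgroup's state, so for III the derived state is 'absent', and for the remaining characters it is 'present'.
I: derived state 'present' in Alpha and Epsilon only — synapomorphy for {Alpha, Epsilon}.
Only Alpha, Beta, and Epsilon show the derived state 'present' for II, supporting them as a clade.
III (derived state 'absent') is shared by all ingroup taxa — unites the whole ingroup.
IV: derived state 'present' in Beta only — an autapomorphy, so it tells us nothing about relationships among taxa.
Most parsimonious ingroup topology: (Gamma,(Beta,(Epsilon,Alpha))).
Beta and Alpha share a more recent common ancestor with each other than either does with Gamma, so Gamma is the least closely related of the three.

Gamma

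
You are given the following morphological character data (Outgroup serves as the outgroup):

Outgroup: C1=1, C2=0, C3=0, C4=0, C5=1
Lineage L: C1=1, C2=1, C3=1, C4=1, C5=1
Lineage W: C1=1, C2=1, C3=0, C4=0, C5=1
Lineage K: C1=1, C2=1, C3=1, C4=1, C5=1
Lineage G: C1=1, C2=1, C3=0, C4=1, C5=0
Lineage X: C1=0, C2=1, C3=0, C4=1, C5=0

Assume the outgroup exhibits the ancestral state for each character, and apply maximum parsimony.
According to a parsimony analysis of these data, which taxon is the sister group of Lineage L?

Character polarity is set by the outgroup: the derived state is whichever differs from the outgroup's state, so for C1, C5 the derived state is '0', and for the remaining characters it is '1'.
C1: derived state '0' in Lineage X only — an autapomorphy, so it tells us nothing about relationships among taxa.
C2 (derived state '1') is shared by all ingroup taxa — unites the whole ingroup.
C3: derived state '1' in Lineage K and Lineage L only — synapomorphy for {Lineage K, Lineage L}.
Only Lineage G, Lineage K, Lineage L, and Lineage X show the derived state '1' for C4, supporting them as a clade.
C5: derived state '0' in Lineage G and Lineage X only — synapomorphy for {Lineage G, Lineage X}.
Most parsimonious ingroup topology: (((Lineage L,Lineage K),(Lineage G,Lineage X)),Lineage W).
Lineage L and Lineage K form a cherry on this tree, so they are sister taxa.

Lineage K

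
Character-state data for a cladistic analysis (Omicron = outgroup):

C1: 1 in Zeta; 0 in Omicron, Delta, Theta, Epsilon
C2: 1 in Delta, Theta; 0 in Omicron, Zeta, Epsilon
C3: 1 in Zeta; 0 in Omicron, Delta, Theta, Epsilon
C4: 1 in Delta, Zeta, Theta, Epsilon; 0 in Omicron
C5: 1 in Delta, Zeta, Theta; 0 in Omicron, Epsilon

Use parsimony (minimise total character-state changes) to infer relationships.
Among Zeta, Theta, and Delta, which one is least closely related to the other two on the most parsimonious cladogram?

Zeta

The outgroup has state '0' for every character, so '1' is the derived state throughout.
C1: derived state '1' in Zeta only — an autapomorphy, so it tells us nothing about relationships among taxa.
C2: derived state '1' in Delta and Theta only — synapomorphy for {Delta, Theta}.
C3 (derived state '1') is unique to Zeta (autapomorphy; uninformative for grouping).
C4 (derived state '1') is shared by all ingroup taxa — unites the whole ingroup.
Only Delta, Theta, and Zeta show the derived state '1' for C5, supporting them as a clade.
Most parsimonious ingroup topology: (((Delta,Theta),Zeta),Epsilon).
Theta and Delta share a more recent common ancestor with each other than either does with Zeta, so Zeta is the least closely related of the three.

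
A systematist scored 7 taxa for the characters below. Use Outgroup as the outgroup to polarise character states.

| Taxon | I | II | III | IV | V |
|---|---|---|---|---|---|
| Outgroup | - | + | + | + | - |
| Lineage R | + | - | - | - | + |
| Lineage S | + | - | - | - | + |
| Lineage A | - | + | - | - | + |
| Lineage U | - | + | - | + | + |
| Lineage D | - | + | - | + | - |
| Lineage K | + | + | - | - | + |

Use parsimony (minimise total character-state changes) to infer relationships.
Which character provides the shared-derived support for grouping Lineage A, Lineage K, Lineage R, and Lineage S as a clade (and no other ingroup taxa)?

Character polarity is set by the outgroup: the derived state is whichever differs from the outgroup's state, so for II, III, IV the derived state is '-', and for the remaining characters it is '+'.
I: derived state '+' in Lineage K, Lineage R, and Lineage S only — synapomorphy for {Lineage K, Lineage R, Lineage S}.
II: derived state '-' in Lineage R and Lineage S only — synapomorphy for {Lineage R, Lineage S}.
All ingroup taxa share the derived state '-' for III; it defines the ingroup but does not resolve relationships within it.
IV (derived state '-') is shared by Lineage A, Lineage K, Lineage R, and Lineage S — a synapomorphy uniting that clade.
V: derived state '+' in Lineage A, Lineage K, Lineage R, Lineage S, and Lineage U only — synapomorphy for {Lineage A, Lineage K, Lineage R, Lineage S, Lineage U}.
Most parsimonious ingroup topology: (((((Lineage R,Lineage S),Lineage K),Lineage A),Lineage U),Lineage D).
The clade {Lineage A, Lineage K, Lineage R, Lineage S} is supported by IV: its derived state '-' occurs in exactly those taxa and in no other taxon (including the outgroup).

IV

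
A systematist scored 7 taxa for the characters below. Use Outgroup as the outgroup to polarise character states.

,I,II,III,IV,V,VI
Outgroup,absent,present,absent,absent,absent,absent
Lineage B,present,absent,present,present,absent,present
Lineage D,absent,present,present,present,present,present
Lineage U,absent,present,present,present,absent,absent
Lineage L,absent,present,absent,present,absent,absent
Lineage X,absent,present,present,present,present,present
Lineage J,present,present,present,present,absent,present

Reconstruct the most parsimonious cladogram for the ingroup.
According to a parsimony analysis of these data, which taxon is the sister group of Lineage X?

Character polarity is set by the outgroup: the derived state is whichever differs from the outgroup's state, so for II the derived state is 'absent', and for the remaining characters it is 'present'.
Only Lineage B and Lineage J show the derived state 'present' for I, supporting them as a clade.
II: derived state 'absent' in Lineage B only — an autapomorphy, so it tells us nothing about relationships among taxa.
III: derived state 'present' in Lineage B, Lineage D, Lineage J, Lineage U, and Lineage X only — synapomorphy for {Lineage B, Lineage D, Lineage J, Lineage U, Lineage X}.
IV (derived state 'present') is shared by all ingroup taxa — unites the whole ingroup.
V: derived state 'present' in Lineage D and Lineage X only — synapomorphy for {Lineage D, Lineage X}.
VI (derived state 'present') is shared by Lineage B, Lineage D, Lineage J, and Lineage X — a synapomorphy uniting that clade.
Most parsimonious ingroup topology: ((((Lineage B,Lineage J),(Lineage D,Lineage X)),Lineage U),Lineage L).
Lineage X and Lineage D form a cherry on this tree, so they are sister taxa.

Lineage D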